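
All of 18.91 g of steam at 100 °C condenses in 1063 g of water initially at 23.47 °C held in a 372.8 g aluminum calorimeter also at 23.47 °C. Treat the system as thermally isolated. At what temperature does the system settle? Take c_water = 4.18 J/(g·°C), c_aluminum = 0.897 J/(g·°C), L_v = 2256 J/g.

Energy conservation, ΣQ = 0:
steam→water at 100 °C releases m L_v = 18.91×2256 = 42661
  condensed water 100 °C→T: 79.04(T − 100)
  water warms: 1063×4.18×(T − 23.47) = 4443.3(T − 23.47)
  aluminum cup: 372.8×0.897×(T − 23.47) = 334.4(T − 23.47)
4856.8 T = 42661 + 7904.4 + 112134 = 162699
T ≈ 33.50 °C, under the boiling point, so the assumption holds.

T_f ≈ 33.5 °C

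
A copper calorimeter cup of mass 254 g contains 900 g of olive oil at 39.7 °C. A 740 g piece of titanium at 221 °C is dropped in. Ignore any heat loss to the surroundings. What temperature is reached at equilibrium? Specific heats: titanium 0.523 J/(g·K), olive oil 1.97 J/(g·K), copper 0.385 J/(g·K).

T_f ≈ 70.8 °C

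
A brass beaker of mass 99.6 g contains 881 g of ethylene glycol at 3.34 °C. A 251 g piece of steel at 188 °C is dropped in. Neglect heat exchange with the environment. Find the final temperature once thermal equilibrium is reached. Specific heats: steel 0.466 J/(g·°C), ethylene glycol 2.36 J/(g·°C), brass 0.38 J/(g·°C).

Conservation of energy gives ΣQ = 0:
251*0.466*(T − 188) + 881*2.36*(T − 3.34) + 99.6*0.38*(T − 3.34) = 0
116.97(T − 188) + 2079.2(T − 3.34) + 37.85(T − 3.34) = 0
(116.97 + 2079.2 + 37.85) T = 116.97*188 + 2079.2*3.34 + 37.85*3.34
T = 29060 / 2234 = 13 °C

T_f ≈ 13.0 °C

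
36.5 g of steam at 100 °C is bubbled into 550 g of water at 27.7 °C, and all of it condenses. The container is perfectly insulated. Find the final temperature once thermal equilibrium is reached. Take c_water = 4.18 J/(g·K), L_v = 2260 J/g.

T_f ≈ 65.8 °C

Setting the total heat transfer to zero:
steam→water at 100 °C releases m L_v = 36.5×2260 = 82490; condensed water 100 °C→T: 152.57(T − 100); water warms: 550×4.18×(T − 27.7) = 2299(T − 27.7)
2451.6 T = 82490 + 15257 + 63682 = 161429
T ≈ 65.85 °C, under the boiling point, so the assumption holds.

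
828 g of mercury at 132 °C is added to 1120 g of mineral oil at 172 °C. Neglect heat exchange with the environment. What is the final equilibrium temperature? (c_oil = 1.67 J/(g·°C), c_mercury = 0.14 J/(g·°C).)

T_f ≈ 169.7 °C

With ΣQ=0 the equilibrium temperature is the m·c-weighted mean:
T_f = (1870.4*172 + 115.92*132) / (1870.4 + 115.92)
    = 337010 / 1986.3 ≈ 169.67 °C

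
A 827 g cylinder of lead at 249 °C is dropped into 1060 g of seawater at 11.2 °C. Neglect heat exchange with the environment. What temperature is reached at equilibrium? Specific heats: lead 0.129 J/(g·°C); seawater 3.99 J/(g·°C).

T_f ≈ 17.1 °C

With ΣQ=0 the equilibrium temperature is the m·c-weighted mean:
T_f = (106.68×249 + 4229.4×11.2) / (106.68 + 4229.4)
    = 73933 / 4336.1 ≈ 17.05 °C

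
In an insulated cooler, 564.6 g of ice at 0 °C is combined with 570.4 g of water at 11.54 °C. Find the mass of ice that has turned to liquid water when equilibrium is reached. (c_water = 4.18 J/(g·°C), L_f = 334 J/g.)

m_melted ≈ 82.4 g

Heat available from the water dropping to 0 °C: 570.4×4.18×11.54 = 27514 J.
Fully melting the ice requires m_ice L_f = 564.6×334 = 188576 J.
That's not enough to melt it all — equilibrium is at 0 °C with ice remaining.
Mass melted = 27514/334 ≈ 82.38 g.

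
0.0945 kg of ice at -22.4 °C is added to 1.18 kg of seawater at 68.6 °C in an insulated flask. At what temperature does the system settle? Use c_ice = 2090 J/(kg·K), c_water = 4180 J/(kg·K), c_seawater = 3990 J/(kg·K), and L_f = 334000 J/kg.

Setting the total heat transfer to zero:
ice -22.4→0 °C: 0.0945·2090·22.4 = 4424.1; fusion: m_ice L_f = 0.0945·334000 = 31563; warm the meltwater: 395.01 T; seawater cools: 1.18·3990·(T − 68.6) = 4708.2(T − 68.6)
5103.2 T = 322983 − 35987 = 286995
T ≈ 56.24 °C (positive, so assuming full melt was valid).

T_f ≈ 56.2 °C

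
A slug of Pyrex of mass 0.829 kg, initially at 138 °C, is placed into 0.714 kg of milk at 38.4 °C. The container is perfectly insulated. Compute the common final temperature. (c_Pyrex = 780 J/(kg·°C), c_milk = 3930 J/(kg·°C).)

T_f ≈ 57.1 °C

Energy conservation, ΣQ = 0:
0.829·780·(T − 138) + 0.714·3930·(T − 38.4) = 0
3452.6 T = 196985
T = 196985 / 3452.6 = 57.1 °C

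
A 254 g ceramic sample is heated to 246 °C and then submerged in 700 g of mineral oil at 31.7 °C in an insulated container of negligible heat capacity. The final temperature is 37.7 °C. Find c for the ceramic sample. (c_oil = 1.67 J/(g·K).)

c ≈ 0.133 J/(g·K)

Conservation of energy gives ΣQ = 0:
254·c·(37.7 − 246) + 700·1.67·(37.7 − 31.7) = 0
-52908 c = -7014
c = -7014/-52908 ≈ 0.1326 J/(g·K)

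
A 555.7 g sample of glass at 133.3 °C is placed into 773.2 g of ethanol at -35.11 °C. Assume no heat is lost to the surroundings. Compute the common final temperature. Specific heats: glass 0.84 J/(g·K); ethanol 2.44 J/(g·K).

T_f = Σ m_i c_i T_i / Σ m_i c_i:
T_f = (466.79*133.3 + 1886.6*(-35.11)) / (466.79 + 1886.6)
    = -4016 / 2353.4 ≈ -1.71 °C

T_f ≈ -1.7 °C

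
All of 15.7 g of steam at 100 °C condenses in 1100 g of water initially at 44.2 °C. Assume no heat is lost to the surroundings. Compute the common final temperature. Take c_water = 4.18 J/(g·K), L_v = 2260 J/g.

Sum of m c ΔT and latent-heat terms is zero:
latent heat released on condensation: 15.7·2260 = 35482
  condensate cools 100→T: 15.7·4.18·(T − 100) = 65.63(T − 100)
  water warms: 1100·4.18·(T − 44.2) = 4598(T − 44.2)
4663.6 T = 35482 + 6562.6 + 203232 = 245276
T ≈ 52.59 °C — below 100 °C, confirming all the steam condensed.

T_f ≈ 52.6 °C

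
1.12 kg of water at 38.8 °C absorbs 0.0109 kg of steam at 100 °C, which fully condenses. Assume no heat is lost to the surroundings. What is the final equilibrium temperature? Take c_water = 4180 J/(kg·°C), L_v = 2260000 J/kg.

Conservation of energy gives ΣQ = 0:
condense steam: −0.0109·2260000 = −24634; condensed water 100 °C→T: 45.56(T − 100); water warms: 1.12·4180·(T − 38.8) = 4681.6(T − 38.8)
4727.2 T = 24634 + 4556.2 + 181646 = 210836
T ≈ 44.60 °C — below 100 °C, confirming all the steam condensed.

T_f ≈ 44.6 °C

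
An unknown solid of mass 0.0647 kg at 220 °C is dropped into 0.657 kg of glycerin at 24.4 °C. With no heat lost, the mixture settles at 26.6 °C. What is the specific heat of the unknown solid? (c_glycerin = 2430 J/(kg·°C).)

c ≈ 281 J/(kg·°C)

Let T be the final temperature. ΣQ_i = 0:
0.0647×c×(26.6 − 220) + 0.657×2430×(26.6 − 24.4) = 0
-12.51 c = -3512.3
c = -3512.3/-12.51 ≈ 280.7 J/(kg·°C)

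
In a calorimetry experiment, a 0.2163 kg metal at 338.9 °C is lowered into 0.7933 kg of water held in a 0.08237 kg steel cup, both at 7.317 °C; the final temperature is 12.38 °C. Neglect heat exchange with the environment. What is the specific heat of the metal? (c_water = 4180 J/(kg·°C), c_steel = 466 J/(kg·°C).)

Setting the total heat transfer to zero:
0.2163×c×(12.38 − 338.9) + 0.7933×4180×(12.38 − 7.317) + 0.08237×466×(12.38 − 7.317) = 0
-70.63 c = -16983
c = -16983/-70.63 ≈ 240.5 J/(kg·°C)

c ≈ 240 J/(kg·°C)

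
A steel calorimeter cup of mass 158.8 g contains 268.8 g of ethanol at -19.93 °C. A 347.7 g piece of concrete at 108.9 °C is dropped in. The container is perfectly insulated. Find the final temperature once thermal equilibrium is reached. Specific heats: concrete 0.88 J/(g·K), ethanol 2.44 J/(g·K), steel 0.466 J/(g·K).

T_f ≈ 18.1 °C

Let T be the final temperature. ΣQ_i = 0:
347.7*0.88*(T − 108.9) + 268.8*2.44*(T − (-19.93)) + 158.8*0.466*(T − (-19.93)) = 0
305.98(T − 108.9) + 655.87(T − (-19.93)) + 74(T − (-19.93)) = 0
(305.98 + 655.87 + 74) T = 305.98*108.9 + 655.87*(-19.93) + 74*(-19.93)
T = 18774 / 1035.8 = 18.1 °C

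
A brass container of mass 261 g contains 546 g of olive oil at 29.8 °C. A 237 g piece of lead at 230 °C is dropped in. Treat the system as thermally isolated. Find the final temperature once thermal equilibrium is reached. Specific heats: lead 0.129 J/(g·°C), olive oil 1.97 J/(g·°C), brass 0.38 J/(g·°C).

Taking heat into each body as positive, Σ m c ΔT = 0:
237·0.129·(T − 230) + 546·1.97·(T − 29.8) + 261·0.38·(T − 29.8) = 0
1205.4 T = 42041
T ≈ 34.88 °C

T_f ≈ 34.9 °C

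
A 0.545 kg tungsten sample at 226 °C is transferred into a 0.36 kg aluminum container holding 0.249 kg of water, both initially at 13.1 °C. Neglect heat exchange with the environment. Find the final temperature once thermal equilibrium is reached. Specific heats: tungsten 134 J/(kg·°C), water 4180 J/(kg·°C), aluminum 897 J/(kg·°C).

T_f ≈ 23.9 °C

Let T be the final temperature. ΣQ_i = 0:
0.545×134×(T − 226) + 0.249×4180×(T − 13.1) + 0.36×897×(T − 13.1) = 0
1436.8 T = 34370
T = 34370 / 1436.8 = 23.9 °C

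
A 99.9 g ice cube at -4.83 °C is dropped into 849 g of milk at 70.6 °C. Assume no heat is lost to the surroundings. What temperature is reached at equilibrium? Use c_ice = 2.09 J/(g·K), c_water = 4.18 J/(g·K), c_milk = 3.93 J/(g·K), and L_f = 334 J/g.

T_f ≈ 53.6 °C

Energy balance with sensible and latent terms:
ice -4.83→0 °C: 99.9·2.09·4.83 = 1008.5
  fusion: m_ice L_f = 99.9·334 = 33367
  warm the meltwater: 417.58 T
  milk cools: 849·3.93·(T − 70.6) = 3336.6(T − 70.6)
3754.2 T = 235562 − 34375 = 201187
T ≈ 53.59 °C (positive, so assuming full melt was valid).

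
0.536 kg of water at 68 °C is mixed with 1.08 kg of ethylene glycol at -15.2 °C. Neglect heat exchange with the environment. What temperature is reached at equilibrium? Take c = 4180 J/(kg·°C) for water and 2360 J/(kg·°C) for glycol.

T_f ≈ 23.7 °C

Heat gained plus heat lost sum to zero:
0.536*4180*(T − 68) + 1.08*2360*(T − (-15.2)) = 0
(2240.5 + 2548.8) T = 2240.5*68 + 2548.8*(-15.2)
T = 113611/4789.3 ≈ 23.72 °C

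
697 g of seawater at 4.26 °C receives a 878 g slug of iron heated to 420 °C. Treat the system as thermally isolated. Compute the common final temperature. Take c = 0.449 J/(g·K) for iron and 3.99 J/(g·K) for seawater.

T_f ≈ 55.9 °C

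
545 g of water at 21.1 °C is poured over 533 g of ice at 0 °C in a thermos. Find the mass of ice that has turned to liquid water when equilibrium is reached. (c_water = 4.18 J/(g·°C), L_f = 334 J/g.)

m_melted ≈ 144 g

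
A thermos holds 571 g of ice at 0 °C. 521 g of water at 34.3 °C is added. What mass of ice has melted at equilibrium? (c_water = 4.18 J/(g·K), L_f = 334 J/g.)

m_melted ≈ 224 g

Water can give up m c ΔT = 521·4.18·34.3 = 74698 J before reaching 0 °C.
Fully melting the ice requires m_ice L_f = 571·334 = 190714 J.
Since 74698 < 190714 J, not all the ice melts; equilibrium is at 0 °C.
Mass melted = 74698/334 ≈ 223.6 g.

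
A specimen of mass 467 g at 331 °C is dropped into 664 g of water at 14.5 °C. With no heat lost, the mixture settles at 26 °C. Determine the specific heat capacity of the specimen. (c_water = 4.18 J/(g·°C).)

c ≈ 0.224 J/(g·°C)

Energy conservation, ΣQ = 0:
467×c×(26 − 331) + 664×4.18×(26 − 14.5) = 0
-142435 c = -31918
c = -31918/-142435 ≈ 0.2241 J/(g·°C)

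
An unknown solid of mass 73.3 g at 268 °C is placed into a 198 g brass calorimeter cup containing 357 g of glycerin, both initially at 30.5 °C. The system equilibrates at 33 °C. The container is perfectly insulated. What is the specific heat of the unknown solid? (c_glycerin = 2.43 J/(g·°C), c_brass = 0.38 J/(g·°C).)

Energy conservation, ΣQ = 0:
73.3×c×(33 − 268) + 357×2.43×(33 − 30.5) + 198×0.38×(33 − 30.5) = 0
-17226 c = -2356.9
c = -2356.9/-17226 ≈ 0.1368 J/(g·°C)

c ≈ 0.137 J/(g·°C)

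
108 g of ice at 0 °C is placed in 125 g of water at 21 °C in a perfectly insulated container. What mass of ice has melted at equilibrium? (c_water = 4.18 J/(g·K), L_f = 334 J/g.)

m_melted ≈ 32.9 g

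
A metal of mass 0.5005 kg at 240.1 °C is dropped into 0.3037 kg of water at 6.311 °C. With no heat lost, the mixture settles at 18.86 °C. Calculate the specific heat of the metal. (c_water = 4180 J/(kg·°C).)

c ≈ 144 J/(kg·°C)

Conservation of energy gives ΣQ = 0:
0.5005×c×(18.86 − 240.1) + 0.3037×4180×(18.86 − 6.311) = 0
-110.73 c = -15931
c = -15931/-110.73 ≈ 143.9 J/(kg·°C)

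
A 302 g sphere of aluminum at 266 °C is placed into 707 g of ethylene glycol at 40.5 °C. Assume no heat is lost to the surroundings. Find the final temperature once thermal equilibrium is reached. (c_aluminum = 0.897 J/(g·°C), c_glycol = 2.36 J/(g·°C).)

T_f ≈ 72.0 °C

Set heat shed by the hot body equal to heat absorbed by the cold body:
302×0.897×(266 − T) = 707×2.36×(T − 40.5)
270.89(266 − T) = 1668.5(T − 40.5)
1939.4 T = 139633  ⇒  T ≈ 72.00 °C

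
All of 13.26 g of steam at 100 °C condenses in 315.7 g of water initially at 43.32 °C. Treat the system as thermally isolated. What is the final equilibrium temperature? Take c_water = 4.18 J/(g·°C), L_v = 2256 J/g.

Net heat exchanged in the isolated system is zero:
latent heat released on condensation: 13.26·2256 = 29915
  condensate cools 100→T: 13.26·4.18·(T − 100) = 55.43(T − 100)
  original water: 1319.6(T − 43.32)
1375.1 T = 29915 + 5542.7 + 57166 = 92623
T ≈ 67.36 °C (< 100 °C, so full condensation is consistent).

T_f ≈ 67.4 °C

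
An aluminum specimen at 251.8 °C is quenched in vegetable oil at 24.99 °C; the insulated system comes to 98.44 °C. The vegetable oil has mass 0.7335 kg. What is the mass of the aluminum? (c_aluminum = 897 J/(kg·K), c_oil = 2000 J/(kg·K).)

m ≈ 0.783 kg

Heat lost by the aluminum = heat gained by the oil:
m×897×(251.8 − 98.44) = 0.7335×2000×(98.44 − 24.99)
137564 m = 107751  ⇒  m ≈ 0.7833 kg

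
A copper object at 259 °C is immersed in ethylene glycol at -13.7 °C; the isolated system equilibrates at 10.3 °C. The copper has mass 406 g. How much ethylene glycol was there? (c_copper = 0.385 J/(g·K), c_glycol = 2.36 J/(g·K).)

m ≈ 686 g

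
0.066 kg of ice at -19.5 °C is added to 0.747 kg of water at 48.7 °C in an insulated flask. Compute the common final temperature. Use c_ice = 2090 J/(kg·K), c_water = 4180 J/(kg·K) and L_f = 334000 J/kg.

T_f ≈ 37.5 °C

Energy conservation, ΣQ = 0:
warm ice to 0 °C: 0.066×2090×(0 − (-19.5)) = 2689.8; melt ice: 0.066×334000 = 22044; meltwater 0→T: 0.066×4180×T = 275.88 T; water cools: 0.747×4180×(T − 48.7) = 3122.5(T − 48.7)
3398.3 T = 152064 − 24734 = 127330
T ≈ 37.47 °C — above 0 °C, consistent with complete melting.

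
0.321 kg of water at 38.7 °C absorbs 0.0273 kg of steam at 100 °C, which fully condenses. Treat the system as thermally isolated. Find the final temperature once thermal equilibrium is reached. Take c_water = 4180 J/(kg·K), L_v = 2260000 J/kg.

T_f ≈ 85.9 °C

Conservation of energy gives ΣQ = 0:
condense steam: −0.0273·2260000 = −61698; condensate cools 100→T: 0.0273·4180·(T − 100) = 114.11(T − 100); water warms: 0.321·4180·(T − 38.7) = 1341.8(T − 38.7)
1455.9 T = 61698 + 11411 + 51927 = 125036
T ≈ 85.88 °C — below 100 °C, confirming all the steam condensed.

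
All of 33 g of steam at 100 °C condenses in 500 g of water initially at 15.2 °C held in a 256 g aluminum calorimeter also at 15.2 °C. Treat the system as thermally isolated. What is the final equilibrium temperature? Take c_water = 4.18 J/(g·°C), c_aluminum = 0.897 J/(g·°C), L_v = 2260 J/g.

Energy conservation, ΣQ = 0:
condense steam: −33·2260 = −74580; condensate cools 100→T: 33·4.18·(T − 100) = 137.94(T − 100); water warms: 500·4.18·(T − 15.2) = 2090(T − 15.2); aluminum cup: 256·0.897·(T − 15.2) = 229.63(T − 15.2)
2457.6 T = 74580 + 13794 + 35258 = 123632
T ≈ 50.31 °C, under the boiling point, so the assumption holds.

T_f ≈ 50.3 °C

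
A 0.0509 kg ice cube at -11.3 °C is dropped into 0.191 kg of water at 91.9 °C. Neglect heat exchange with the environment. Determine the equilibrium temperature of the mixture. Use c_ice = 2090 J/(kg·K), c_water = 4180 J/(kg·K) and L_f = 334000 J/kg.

T_f ≈ 54.6 °C

Net heat exchanged in the isolated system is zero:
ice -11.3→0 °C: 0.0509·2090·11.3 = 1202.1; fusion: m_ice L_f = 0.0509·334000 = 17001; warm the meltwater: 212.76 T; water cools: 0.191·4180·(T − 91.9) = 798.38(T − 91.9)
1011.1 T = 73371 − 18203 = 55168
T ≈ 54.56 °C. Since T > 0 °C, the all-ice-melts assumption holds.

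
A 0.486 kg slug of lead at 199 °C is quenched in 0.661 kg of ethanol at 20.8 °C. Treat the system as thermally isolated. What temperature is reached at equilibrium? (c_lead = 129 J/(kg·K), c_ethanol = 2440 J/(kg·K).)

T_f ≈ 27.5 °C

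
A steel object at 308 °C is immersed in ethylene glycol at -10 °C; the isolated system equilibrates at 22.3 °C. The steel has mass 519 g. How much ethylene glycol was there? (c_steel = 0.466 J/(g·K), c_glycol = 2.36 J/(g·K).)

|Q_steel| = |Q_glycol|:
519·0.466·(308 − 22.3) = m·2.36·(22.3 − (-10))
76.23 m = 69098  ⇒  m ≈ 906.5 g

m ≈ 906 g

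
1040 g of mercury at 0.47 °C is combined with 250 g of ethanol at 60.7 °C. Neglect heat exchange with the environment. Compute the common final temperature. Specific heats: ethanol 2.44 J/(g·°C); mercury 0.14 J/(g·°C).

T_f ≈ 49.1 °C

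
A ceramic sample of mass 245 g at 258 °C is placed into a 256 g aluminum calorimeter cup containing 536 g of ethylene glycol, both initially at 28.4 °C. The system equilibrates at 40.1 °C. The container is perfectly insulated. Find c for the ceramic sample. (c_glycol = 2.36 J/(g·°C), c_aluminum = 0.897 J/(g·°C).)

c ≈ 0.328 J/(g·°C)

Energy conservation, ΣQ = 0:
245×c×(40.1 − 258) + 536×2.36×(40.1 − 28.4) + 256×0.897×(40.1 − 28.4) = 0
-53386 c = -17487
c = -17487/-53386 ≈ 0.3276 J/(g·°C)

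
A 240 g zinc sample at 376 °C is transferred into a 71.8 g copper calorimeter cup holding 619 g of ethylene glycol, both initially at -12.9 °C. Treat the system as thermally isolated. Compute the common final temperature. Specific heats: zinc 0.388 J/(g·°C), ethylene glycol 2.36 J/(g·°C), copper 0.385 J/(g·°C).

T_f ≈ 10.0 °C

Let T be the final temperature. ΣQ_i = 0:
240*0.388*(T − 376) + 619*2.36*(T − (-12.9)) + 71.8*0.385*(T − (-12.9)) = 0
1581.6 T = 15812
T = 15812/1581.6 ≈ 10.00 °C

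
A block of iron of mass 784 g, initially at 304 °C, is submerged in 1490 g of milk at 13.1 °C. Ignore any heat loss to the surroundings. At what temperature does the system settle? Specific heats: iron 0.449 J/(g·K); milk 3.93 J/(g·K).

Let T be the final temperature. ΣQ_i = 0:
784·0.449·(T − 304) + 1490·3.93·(T − 13.1) = 0
(352.02 + 5855.7) T = 352.02·304 + 5855.7·13.1
T = 183723 / 6207.7 = 29.6 °C

T_f ≈ 29.6 °C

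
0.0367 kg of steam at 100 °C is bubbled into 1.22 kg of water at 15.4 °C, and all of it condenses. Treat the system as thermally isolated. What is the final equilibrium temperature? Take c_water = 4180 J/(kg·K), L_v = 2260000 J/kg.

Setting the total heat transfer to zero:
steam→water at 100 °C releases m L_v = 0.0367·2260000 = 82942; condensate cools 100→T: 0.0367·4180·(T − 100) = 153.41(T − 100); original water: 5099.6(T − 15.4)
5253 T = 82942 + 15341 + 78534 = 176816
T ≈ 33.66 °C, under the boiling point, so the assumption holds.

T_f ≈ 33.7 °C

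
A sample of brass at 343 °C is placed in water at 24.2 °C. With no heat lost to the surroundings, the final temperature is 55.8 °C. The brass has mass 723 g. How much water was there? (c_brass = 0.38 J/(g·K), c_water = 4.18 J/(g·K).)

m ≈ 597 g

Conservation of energy gives ΣQ = 0:
723×0.38×(55.8 − 343) + m×4.18×(55.8 − 24.2) = 0
132.09 m = 78905
m = 78905/132.09 ≈ 597.4 g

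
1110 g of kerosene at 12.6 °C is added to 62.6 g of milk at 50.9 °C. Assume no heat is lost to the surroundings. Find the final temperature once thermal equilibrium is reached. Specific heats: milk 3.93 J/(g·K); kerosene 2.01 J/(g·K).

Heat gained plus heat lost sum to zero:
62.6×3.93×(T − 50.9) + 1110×2.01×(T − 12.6) = 0
246.02(T − 50.9) + 2231.1(T − 12.6) = 0
2477.1 T = 40634
T ≈ 16.40 °C

T_f ≈ 16.4 °C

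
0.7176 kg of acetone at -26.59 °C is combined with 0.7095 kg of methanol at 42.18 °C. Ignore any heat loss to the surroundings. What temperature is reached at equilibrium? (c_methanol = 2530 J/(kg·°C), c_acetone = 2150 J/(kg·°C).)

T_f ≈ 10.4 °C

With ΣQ=0 the equilibrium temperature is the m·c-weighted mean:
T_f = (1795*42.18 + 1542.8*(-26.59)) / (1795 + 1542.8)
    = 34690 / 3337.9 ≈ 10.39 °C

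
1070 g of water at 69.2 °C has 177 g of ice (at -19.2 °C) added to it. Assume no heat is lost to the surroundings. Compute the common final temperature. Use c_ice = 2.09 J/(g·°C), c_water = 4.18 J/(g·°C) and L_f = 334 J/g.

Setting the total heat transfer to zero:
ice -19.2→0 °C: 177×2.09×19.2 = 7102.7; fusion: m_ice L_f = 177×334 = 59118; warm the meltwater: 739.86 T; water cools: 1070×4.18×(T − 69.2) = 4472.6(T − 69.2)
5212.5 T = 309504 − 66221 = 243283
T ≈ 46.67 °C — above 0 °C, consistent with complete melting.

T_f ≈ 46.7 °C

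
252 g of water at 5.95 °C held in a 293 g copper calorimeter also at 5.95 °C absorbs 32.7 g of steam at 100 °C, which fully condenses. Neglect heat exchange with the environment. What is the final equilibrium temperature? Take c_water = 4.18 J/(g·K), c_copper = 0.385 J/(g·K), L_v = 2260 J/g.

Energy balance with sensible and latent terms:
steam→water at 100 °C releases m L_v = 32.7×2260 = 73902
  condensed water 100 °C→T: 136.69(T − 100)
  water warms: 252×4.18×(T − 5.95) = 1053.4(T − 5.95)
  copper cup: 293×0.385×(T − 5.95) = 112.81(T − 5.95)
1302.9 T = 73902 + 13669 + 6938.7 = 94509
T ≈ 72.54 °C — below 100 °C, confirming all the steam condensed.

T_f ≈ 72.5 °C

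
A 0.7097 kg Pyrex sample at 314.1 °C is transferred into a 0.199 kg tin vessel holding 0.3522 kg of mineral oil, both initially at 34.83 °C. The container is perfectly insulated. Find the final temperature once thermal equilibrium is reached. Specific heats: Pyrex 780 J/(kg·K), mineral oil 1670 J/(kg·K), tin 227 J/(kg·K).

T_f ≈ 165.1 °C

Setting the total heat transfer to zero:
0.7097*780*(T − 314.1) + 0.3522*1670*(T − 34.83) + 0.199*227*(T − 34.83) = 0
(553.57 + 588.17 + 45.17) T = 553.57*314.1 + 588.17*34.83 + 45.17*34.83
T ≈ 165.08 °C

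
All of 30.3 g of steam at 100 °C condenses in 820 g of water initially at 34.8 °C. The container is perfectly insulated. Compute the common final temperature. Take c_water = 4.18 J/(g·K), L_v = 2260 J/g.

Net heat exchanged in the isolated system is zero:
steam→water at 100 °C releases m L_v = 30.3·2260 = 68478; condensate cools 100→T: 30.3·4.18·(T − 100) = 126.65(T − 100); water warms: 820·4.18·(T − 34.8) = 3427.6(T − 34.8)
3554.3 T = 68478 + 12665 + 119280 = 200424
T ≈ 56.39 °C — below 100 °C, confirming all the steam condensed.

T_f ≈ 56.4 °C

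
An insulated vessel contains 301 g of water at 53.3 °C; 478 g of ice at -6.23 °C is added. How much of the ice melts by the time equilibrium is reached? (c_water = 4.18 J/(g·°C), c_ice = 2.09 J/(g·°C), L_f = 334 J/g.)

m_melted ≈ 182 g

Water can give up m c ΔT = 301×4.18×53.3 = 67061 J before reaching 0 °C.
Warming the ice to 0 °C takes 478×2.09×6.23 = 6223.9 J, leaving 60837 J for melting.
Fully melting the ice requires m_ice L_f = 478×334 = 159652 J.
That's not enough to melt it all — equilibrium is at 0 °C with ice remaining.
Mass melted = 60837/334 ≈ 182.1 g.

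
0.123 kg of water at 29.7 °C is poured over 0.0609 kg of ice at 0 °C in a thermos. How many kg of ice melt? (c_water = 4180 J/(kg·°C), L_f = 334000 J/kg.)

m_melted ≈ 0.0457 kg

Cooling the water to 0 °C releases 0.123·4180·29.7 = 15270 J.
Melting all 0.0609 kg of ice would need 0.0609·334000 = 20341 J.
That's not enough to melt it all — equilibrium is at 0 °C with ice remaining.
m_melt = 15270 / L_f = 0.04572 kg.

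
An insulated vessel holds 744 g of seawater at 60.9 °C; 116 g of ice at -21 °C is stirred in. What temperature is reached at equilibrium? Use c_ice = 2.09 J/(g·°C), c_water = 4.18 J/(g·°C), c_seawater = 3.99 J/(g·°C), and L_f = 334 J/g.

Net heat exchanged in the isolated system is zero:
ice -21→0 °C: 116·2.09·21 = 5091.2; melt ice: 116·334 = 38744; meltwater 0→T: 116·4.18·T = 484.88 T; seawater: 2968.6(T − 60.9)
3453.4 T = 180785 − 43835 = 136950
T ≈ 39.66 °C. Since T > 0 °C, the all-ice-melts assumption holds.

T_f ≈ 39.7 °C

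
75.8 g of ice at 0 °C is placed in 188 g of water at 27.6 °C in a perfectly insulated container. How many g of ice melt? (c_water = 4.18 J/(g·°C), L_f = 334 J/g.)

Heat available from the water dropping to 0 °C: 188×4.18×27.6 = 21689 J.
Melting all 75.8 g of ice would need 75.8×334 = 25317 J.
21689 J < 25317 J, so only part of the ice melts and the system sits at 0 °C.
m_melted×334 = 21689  ⇒  m_melted ≈ 64.94 g.

m_melted ≈ 64.9 g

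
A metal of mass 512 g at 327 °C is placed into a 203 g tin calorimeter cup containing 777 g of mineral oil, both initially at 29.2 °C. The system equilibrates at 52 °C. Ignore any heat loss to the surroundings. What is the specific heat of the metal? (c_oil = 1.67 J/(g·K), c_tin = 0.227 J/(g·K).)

Taking heat into each body as positive, Σ m c ΔT = 0:
512·c·(52 − 327) + 777·1.67·(52 − 29.2) + 203·0.227·(52 − 29.2) = 0
-140800 c = -30636
c = -30636/-140800 ≈ 0.2176 J/(g·K)

c ≈ 0.218 J/(g·K)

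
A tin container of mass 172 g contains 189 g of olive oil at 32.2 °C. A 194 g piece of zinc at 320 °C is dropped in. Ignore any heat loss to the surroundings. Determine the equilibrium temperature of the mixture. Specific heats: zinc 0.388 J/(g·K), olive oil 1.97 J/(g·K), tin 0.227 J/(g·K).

Net heat exchanged in the isolated system is zero:
194·0.388·(T − 320) + 189·1.97·(T − 32.2) + 172·0.227·(T − 32.2) = 0
75.27(T − 320) + 372.33(T − 32.2) + 39.04(T − 32.2) = 0
486.65 T = 37333
T ≈ 76.72 °C

T_f ≈ 76.7 °C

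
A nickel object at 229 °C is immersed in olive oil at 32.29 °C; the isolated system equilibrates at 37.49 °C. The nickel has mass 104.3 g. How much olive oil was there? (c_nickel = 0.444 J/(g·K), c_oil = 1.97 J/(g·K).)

m ≈ 866 g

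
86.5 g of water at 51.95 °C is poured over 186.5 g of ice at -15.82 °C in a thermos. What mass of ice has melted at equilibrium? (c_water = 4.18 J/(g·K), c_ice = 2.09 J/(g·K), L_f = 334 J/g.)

m_melted ≈ 37.8 g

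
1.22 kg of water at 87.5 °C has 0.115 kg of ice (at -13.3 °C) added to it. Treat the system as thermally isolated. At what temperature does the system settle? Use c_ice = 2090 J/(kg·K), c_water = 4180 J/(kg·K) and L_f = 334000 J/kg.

Taking heat into each body as positive, Σ m c ΔT = 0:
warm ice to 0 °C: 0.115×2090×(0 − (-13.3)) = 3196.7
  fusion: m_ice L_f = 0.115×334000 = 38410
  meltwater 0→T: 0.115×4180×T = 480.7 T
  water cools: 1.22×4180×(T − 87.5) = 5099.6(T − 87.5)
5580.3 T = 446215 − 41607 = 404608
T ≈ 72.51 °C (positive, so assuming full melt was valid).

T_f ≈ 72.5 °C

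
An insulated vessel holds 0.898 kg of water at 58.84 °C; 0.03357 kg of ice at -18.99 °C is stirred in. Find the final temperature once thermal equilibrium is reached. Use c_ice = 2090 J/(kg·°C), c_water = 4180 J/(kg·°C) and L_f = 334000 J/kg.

T_f ≈ 53.5 °C

Sum of m c ΔT and latent-heat terms is zero:
ice -18.99→0 °C: 0.03357·2090·18.99 = 1332.4
  fusion: m_ice L_f = 0.03357·334000 = 11212
  meltwater 0→T: 0.03357·4180·T = 140.32 T
  water: 3753.6(T − 58.84)
3894 T = 220864 − 12545 = 208319
T ≈ 53.50 °C (positive, so assuming full melt was valid).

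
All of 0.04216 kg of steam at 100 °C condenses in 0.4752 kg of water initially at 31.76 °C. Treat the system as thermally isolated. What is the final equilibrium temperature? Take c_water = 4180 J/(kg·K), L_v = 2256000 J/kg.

Sum of m c ΔT and latent-heat terms is zero:
condense steam: −0.04216·2256000 = −95113
  condensed water 100 °C→T: 176.23(T − 100)
  original water: 1986.3(T − 31.76)
2162.6 T = 95113 + 17623 + 63086 = 175822
T ≈ 81.30 °C — below 100 °C, confirming all the steam condensed.

T_f ≈ 81.3 °C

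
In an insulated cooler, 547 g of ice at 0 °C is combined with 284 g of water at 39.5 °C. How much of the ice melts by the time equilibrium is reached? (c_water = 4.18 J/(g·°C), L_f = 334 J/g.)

Heat available from the water dropping to 0 °C: 284×4.18×39.5 = 46891 J.
To melt every bit of ice: 547×334 = 182698 J.
That's not enough to melt it all — equilibrium is at 0 °C with ice remaining.
m_melt = 46891 / L_f = 140.4 g.

m_melted ≈ 140 g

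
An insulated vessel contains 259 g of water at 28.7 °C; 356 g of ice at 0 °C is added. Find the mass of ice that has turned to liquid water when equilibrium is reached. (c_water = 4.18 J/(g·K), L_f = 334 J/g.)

m_melted ≈ 93 g

Water can give up m c ΔT = 259·4.18·28.7 = 31071 J before reaching 0 °C.
Melting all 356 g of ice would need 356·334 = 118904 J.
That's not enough to melt it all — equilibrium is at 0 °C with ice remaining.
m_melt = 31071 / L_f = 93.03 g.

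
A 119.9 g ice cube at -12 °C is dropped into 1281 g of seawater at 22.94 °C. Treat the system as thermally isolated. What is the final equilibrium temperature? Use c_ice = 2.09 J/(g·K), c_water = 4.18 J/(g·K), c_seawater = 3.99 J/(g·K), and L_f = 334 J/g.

T_f ≈ 13.2 °C

Sum of m c ΔT and latent-heat terms is zero:
ice -12→0 °C: 119.9×2.09×12 = 3007.1; fusion: m_ice L_f = 119.9×334 = 40047; meltwater 0→T: 119.9×4.18×T = 501.18 T; seawater: 5111.2(T − 22.94)
5612.4 T = 117251 − 43054 = 74197
T ≈ 13.22 °C. Since T > 0 °C, the all-ice-melts assumption holds.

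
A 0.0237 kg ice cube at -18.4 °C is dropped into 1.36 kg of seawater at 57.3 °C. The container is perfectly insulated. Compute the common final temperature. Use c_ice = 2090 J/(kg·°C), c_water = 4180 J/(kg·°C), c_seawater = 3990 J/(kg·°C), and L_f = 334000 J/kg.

Energy conservation, ΣQ = 0:
warm ice to 0 °C: 0.0237×2090×(0 − (-18.4)) = 911.41
  latent heat to melt: 0.0237×334000 = 7915.8
  warm the meltwater: 99.07 T
  seawater: 5426.4(T − 57.3)
5525.5 T = 310933 − 8827.2 = 302106
T ≈ 54.68 °C — above 0 °C, consistent with complete melting.

T_f ≈ 54.7 °C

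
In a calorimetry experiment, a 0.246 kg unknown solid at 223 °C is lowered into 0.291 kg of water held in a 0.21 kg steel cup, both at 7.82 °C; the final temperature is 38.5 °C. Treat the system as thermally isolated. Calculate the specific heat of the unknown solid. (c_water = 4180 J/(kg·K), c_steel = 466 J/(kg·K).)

Let T be the final temperature. ΣQ_i = 0:
0.246·c·(38.5 − 223) + 0.291·4180·(38.5 − 7.82) + 0.21·466·(38.5 − 7.82) = 0
-45.39 c = -40321
c = -40321/-45.39 ≈ 888.4 J/(kg·K)

c ≈ 888 J/(kg·K)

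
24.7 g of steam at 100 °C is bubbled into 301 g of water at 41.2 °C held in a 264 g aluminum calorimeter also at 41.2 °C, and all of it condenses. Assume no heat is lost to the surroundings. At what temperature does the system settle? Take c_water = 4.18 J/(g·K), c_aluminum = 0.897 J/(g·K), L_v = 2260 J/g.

Setting the total heat transfer to zero:
condense steam: −24.7·2260 = −55822
  condensate cools 100→T: 24.7·4.18·(T − 100) = 103.25(T − 100)
  water warms: 301·4.18·(T − 41.2) = 1258.2(T − 41.2)
  cup: 236.81(T − 41.2)
1598.2 T = 55822 + 10325 + 61594 = 127740
T ≈ 79.93 °C (< 100 °C, so full condensation is consistent).

T_f ≈ 79.9 °C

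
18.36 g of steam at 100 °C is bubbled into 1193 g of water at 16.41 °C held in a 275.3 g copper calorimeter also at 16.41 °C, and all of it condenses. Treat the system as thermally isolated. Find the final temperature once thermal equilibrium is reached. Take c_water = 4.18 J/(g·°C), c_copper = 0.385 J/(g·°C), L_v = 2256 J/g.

Energy conservation, ΣQ = 0:
steam→water at 100 °C releases m L_v = 18.36·2256 = 41420; condensate cools 100→T: 18.36·4.18·(T − 100) = 76.74(T − 100); original water: 4986.7(T − 16.41); copper cup: 275.3·0.385·(T − 16.41) = 105.99(T − 16.41)
5169.5 T = 41420 + 7674.5 + 83572 = 132666
T ≈ 25.66 °C, under the boiling point, so the assumption holds.

T_f ≈ 25.7 °C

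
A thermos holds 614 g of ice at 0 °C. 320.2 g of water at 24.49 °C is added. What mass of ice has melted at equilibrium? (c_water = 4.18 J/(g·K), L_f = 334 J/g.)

m_melted ≈ 98.1 g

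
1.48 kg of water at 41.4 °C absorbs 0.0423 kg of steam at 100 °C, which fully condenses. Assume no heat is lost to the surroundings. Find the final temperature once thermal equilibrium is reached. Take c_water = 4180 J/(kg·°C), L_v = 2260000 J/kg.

T_f ≈ 58.1 °C

Heat gained plus heat lost sum to zero:
latent heat released on condensation: 0.0423×2260000 = 95598
  condensate cools 100→T: 0.0423×4180×(T − 100) = 176.81(T − 100)
  original water: 6186.4(T − 41.4)
6363.2 T = 95598 + 17681 + 256117 = 369396
T ≈ 58.05 °C (< 100 °C, so full condensation is consistent).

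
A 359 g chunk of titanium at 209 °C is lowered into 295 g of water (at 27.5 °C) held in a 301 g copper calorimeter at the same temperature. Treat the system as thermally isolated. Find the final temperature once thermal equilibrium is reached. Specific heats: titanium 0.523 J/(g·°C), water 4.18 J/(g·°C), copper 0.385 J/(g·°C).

T_f ≈ 49.7 °C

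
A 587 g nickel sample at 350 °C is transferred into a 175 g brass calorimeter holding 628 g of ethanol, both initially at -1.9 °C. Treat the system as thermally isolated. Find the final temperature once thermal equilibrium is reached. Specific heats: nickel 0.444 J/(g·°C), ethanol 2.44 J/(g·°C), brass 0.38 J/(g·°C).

T_f is the heat-capacity-weighted average of the initial temperatures:
T_f = (260.63·350 + 1532.3·(-1.9) + 66.5·(-1.9)) / (260.63 + 1532.3 + 66.5)
    = 88182 / 1859.4 ≈ 47.42 °C

T_f ≈ 47.4 °C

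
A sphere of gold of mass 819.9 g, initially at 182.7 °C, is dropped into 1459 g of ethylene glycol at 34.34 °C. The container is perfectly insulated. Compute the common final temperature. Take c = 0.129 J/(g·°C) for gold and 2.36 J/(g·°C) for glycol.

T_f ≈ 38.8 °C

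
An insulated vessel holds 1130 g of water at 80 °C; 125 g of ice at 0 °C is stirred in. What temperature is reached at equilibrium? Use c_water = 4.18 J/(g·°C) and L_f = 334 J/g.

T_f ≈ 64.1 °C

Taking heat into each body as positive, Σ m c ΔT = 0:
fusion: m_ice L_f = 125·334 = 41750
  warm the meltwater: 522.5 T
  water cools: 1130·4.18·(T − 80) = 4723.4(T − 80)
5245.9 T = 377872 − 41750 = 336122
T ≈ 64.07 °C — above 0 °C, consistent with complete melting.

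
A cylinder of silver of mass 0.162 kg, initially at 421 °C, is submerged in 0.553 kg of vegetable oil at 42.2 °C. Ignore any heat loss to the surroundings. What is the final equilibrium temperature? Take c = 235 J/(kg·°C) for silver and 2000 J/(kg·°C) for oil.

T_f ≈ 54.8 °C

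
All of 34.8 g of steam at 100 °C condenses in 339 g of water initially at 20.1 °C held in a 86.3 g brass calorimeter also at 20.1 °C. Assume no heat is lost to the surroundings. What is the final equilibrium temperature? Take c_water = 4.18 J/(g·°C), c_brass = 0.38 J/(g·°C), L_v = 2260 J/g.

Energy conservation, ΣQ = 0:
condense steam: −34.8×2260 = −78648
  condensate cools 100→T: 34.8×4.18×(T − 100) = 145.46(T − 100)
  water warms: 339×4.18×(T − 20.1) = 1417(T − 20.1)
  cup: 32.79(T − 20.1)
1595.3 T = 78648 + 14546 + 29141 = 122336
T ≈ 76.69 °C, under the boiling point, so the assumption holds.

T_f ≈ 76.7 °C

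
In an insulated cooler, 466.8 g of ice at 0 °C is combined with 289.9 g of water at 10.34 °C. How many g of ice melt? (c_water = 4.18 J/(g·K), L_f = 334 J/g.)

m_melted ≈ 37.5 g

Water can give up m c ΔT = 289.9×4.18×10.34 = 12530 J before reaching 0 °C.
Melting all 466.8 g of ice would need 466.8×334 = 155911 J.
12530 J < 155911 J, so only part of the ice melts and the system sits at 0 °C.
Mass melted = 12530/334 ≈ 37.51 g.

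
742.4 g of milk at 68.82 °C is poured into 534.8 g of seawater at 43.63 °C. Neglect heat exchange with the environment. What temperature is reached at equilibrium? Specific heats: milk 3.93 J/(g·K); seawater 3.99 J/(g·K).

T_f ≈ 58.2 °C

Heat gained plus heat lost sum to zero:
742.4×3.93×(T − 68.82) + 534.8×3.99×(T − 43.63) = 0
2917.6(T − 68.82) + 2133.9(T − 43.63) = 0
5051.5 T = 293891
T = 293891/5051.5 ≈ 58.18 °C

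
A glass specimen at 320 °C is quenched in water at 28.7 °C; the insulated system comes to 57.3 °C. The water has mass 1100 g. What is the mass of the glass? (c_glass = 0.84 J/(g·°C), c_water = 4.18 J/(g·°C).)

Heat lost by the glass = heat gained by the water:
m·0.84·(320 − 57.3) = 1100·4.18·(57.3 − 28.7)
220.67 m = 131503  ⇒  m ≈ 595.9 g

m ≈ 596 g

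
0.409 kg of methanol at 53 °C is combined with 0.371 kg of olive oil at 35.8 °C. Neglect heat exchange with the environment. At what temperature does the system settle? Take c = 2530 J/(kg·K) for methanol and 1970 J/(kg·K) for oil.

|Q_methanol| = |Q_oil|:
0.409×2530×(53 − T) = 0.371×1970×(T − 35.8)
1034.8(53 − T) = 730.87(T − 35.8)
1765.6 T = 81008  ⇒  T ≈ 45.88 °C

T_f ≈ 45.9 °C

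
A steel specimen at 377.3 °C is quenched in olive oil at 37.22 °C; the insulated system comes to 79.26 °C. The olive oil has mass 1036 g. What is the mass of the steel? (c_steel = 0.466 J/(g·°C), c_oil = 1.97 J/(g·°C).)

|Q_steel| = |Q_oil|:
m×0.466×(377.3 − 79.26) = 1036×1.97×(79.26 − 37.22)
138.89 m = 85800  ⇒  m ≈ 617.8 g

m ≈ 618 g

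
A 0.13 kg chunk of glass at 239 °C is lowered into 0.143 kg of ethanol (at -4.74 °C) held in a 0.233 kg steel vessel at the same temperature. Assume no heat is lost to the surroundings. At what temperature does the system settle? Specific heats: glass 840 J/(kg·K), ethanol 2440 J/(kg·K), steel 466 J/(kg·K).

T_f ≈ 42.2 °C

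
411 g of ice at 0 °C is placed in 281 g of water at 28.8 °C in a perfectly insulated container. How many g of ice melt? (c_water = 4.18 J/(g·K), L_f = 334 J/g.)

Cooling the water to 0 °C releases 281·4.18·28.8 = 33828 J.
To melt every bit of ice: 411·334 = 137274 J.
Since 33828 < 137274 J, not all the ice melts; equilibrium is at 0 °C.
Mass melted = 33828/334 ≈ 101.3 g.

m_melted ≈ 101 g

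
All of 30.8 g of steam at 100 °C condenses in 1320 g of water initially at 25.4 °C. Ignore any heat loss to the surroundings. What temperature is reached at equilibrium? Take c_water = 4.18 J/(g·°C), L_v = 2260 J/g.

Energy balance with sensible and latent terms:
steam→water at 100 °C releases m L_v = 30.8·2260 = 69608
  condensed water 100 °C→T: 128.74(T − 100)
  original water: 5517.6(T − 25.4)
5646.3 T = 69608 + 12874 + 140147 = 222629
T ≈ 39.43 °C — below 100 °C, confirming all the steam condensed.

T_f ≈ 39.4 °C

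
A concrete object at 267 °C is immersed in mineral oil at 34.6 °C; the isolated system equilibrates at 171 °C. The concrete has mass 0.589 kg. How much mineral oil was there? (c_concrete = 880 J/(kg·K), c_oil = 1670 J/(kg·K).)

Setting the total heat transfer to zero:
0.589×880×(171 − 267) + m×1670×(171 − 34.6) = 0
227788 m = 49759
m = 49759/227788 ≈ 0.2184 kg

m ≈ 0.218 kg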